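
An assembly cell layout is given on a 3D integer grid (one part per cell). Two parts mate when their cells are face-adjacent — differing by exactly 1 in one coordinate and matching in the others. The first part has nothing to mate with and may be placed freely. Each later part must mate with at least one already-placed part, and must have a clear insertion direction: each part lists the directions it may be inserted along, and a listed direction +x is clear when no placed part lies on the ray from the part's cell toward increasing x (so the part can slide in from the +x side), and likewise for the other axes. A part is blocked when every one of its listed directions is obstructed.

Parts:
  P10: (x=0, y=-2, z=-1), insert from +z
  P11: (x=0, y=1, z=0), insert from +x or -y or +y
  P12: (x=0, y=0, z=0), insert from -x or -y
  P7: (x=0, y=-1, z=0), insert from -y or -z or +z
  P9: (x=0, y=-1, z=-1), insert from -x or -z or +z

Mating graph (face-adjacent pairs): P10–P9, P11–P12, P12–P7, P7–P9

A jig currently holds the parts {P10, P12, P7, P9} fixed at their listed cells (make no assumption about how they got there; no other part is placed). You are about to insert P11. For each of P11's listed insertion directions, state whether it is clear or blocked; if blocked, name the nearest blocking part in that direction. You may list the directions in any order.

+x: ray from P11(0, 1, 0) has no placed part ⇒ clear
-y: nearest on ray is P12@(0, 0, 0) ⇒ blocked
+y: ray from P11(0, 1, 0) has no placed part ⇒ clear

+x: clear; +y: clear; -y: blocked by P12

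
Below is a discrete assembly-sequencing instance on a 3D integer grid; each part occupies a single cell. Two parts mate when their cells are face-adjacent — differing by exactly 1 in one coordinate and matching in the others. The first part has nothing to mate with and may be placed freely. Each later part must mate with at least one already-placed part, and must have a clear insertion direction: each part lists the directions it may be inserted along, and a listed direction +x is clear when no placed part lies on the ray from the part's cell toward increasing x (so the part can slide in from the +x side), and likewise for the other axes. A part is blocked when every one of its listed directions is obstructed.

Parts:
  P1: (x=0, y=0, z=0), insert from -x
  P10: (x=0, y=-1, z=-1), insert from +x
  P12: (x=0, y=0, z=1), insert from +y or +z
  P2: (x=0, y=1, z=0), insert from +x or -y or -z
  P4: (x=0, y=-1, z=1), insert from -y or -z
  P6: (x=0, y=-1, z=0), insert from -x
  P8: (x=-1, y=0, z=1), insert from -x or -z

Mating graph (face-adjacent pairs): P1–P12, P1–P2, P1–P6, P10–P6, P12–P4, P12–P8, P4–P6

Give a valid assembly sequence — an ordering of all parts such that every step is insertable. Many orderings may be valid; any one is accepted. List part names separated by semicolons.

P8; P12; P4; P6; P10; P1; P2

1. P8@(-1, 0, 1) [-x clear] — {P8}
2. P12@(0, 0, 1) [+y clear] — {P12, P8}
3. P4@(0, -1, 1) [-y clear] — {P12, P4, P8}
4. P6@(0, -1, 0) [-x clear] — {P12, P4, P6, P8}
5. P10@(0, -1, -1) [+x clear] — {P10, P12, P4, P6, P8}
6. P1@(0, 0, 0) [-x clear] — {P1, P10, P12, P4, P6, P8}
7. P2@(0, 1, 0) [+x clear] — {P1, P10, P12, P2, P4, P6, P8}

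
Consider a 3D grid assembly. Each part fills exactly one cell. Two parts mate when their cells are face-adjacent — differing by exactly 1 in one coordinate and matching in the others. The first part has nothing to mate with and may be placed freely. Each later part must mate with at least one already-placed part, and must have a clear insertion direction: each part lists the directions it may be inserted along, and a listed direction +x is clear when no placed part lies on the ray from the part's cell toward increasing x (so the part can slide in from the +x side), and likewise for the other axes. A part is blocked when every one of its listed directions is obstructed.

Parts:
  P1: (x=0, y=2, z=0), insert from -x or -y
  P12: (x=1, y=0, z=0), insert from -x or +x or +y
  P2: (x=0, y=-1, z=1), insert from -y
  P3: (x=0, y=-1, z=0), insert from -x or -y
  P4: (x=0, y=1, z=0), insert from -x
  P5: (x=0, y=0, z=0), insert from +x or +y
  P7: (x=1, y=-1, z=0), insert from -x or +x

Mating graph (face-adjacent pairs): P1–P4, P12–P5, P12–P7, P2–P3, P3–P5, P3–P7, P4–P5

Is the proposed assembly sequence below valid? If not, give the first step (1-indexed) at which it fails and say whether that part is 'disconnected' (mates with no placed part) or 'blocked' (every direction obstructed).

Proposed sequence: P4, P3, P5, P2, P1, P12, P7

Invalid at step 2 (disconnected)

1. P4@(0, 1, 0) [-x clear] — {P4}
2. P3@(0, -1, 0) — no placed neighbour ⇒ disconnected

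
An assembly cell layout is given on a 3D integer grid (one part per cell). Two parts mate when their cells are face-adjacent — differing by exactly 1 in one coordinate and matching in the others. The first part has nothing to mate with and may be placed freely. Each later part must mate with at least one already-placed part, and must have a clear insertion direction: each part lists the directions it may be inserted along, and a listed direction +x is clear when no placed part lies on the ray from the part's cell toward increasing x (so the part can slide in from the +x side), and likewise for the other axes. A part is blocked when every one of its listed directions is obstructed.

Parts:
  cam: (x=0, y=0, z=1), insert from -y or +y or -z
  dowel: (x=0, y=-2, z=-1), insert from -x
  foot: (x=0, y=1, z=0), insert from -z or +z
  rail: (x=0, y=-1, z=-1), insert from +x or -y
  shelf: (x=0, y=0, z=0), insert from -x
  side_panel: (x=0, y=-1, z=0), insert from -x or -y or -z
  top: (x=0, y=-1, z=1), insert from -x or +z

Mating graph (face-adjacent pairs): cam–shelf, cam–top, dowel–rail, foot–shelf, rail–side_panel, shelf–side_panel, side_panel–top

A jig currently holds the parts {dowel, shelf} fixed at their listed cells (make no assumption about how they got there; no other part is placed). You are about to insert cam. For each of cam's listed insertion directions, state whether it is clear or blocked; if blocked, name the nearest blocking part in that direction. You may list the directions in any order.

+y: clear; -y: clear; -z: blocked by shelf

-y: ray from cam(0, 0, 1) has no placed part ⇒ clear
+y: ray from cam(0, 0, 1) has no placed part ⇒ clear
-z: nearest on ray is shelf@(0, 0, 0) ⇒ blocked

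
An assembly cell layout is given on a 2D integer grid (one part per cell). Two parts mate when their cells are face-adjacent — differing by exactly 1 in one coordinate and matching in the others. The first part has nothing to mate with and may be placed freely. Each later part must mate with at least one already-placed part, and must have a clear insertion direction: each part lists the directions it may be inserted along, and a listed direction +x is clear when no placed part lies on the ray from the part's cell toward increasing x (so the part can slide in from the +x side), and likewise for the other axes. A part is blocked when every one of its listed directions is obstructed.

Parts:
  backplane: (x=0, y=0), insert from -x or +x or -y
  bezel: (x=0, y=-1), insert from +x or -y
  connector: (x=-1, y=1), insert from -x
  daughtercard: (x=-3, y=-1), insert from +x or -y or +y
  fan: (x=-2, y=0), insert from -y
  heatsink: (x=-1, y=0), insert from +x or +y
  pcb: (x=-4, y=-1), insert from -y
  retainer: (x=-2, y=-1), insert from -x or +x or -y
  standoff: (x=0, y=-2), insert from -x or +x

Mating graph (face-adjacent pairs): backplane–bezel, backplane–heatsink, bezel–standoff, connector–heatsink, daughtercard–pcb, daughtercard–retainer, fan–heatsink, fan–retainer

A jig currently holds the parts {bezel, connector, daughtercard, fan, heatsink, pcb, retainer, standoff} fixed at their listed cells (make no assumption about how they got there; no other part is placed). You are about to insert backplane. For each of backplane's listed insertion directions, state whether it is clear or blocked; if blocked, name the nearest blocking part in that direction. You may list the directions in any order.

-x: nearest on ray is heatsink@(-1, 0) ⇒ blocked
+x: ray from backplane(0, 0) has no placed part ⇒ clear
-y: nearest on ray is bezel@(0, -1) ⇒ blocked

+x: clear; -x: blocked by heatsink; -y: blocked by bezel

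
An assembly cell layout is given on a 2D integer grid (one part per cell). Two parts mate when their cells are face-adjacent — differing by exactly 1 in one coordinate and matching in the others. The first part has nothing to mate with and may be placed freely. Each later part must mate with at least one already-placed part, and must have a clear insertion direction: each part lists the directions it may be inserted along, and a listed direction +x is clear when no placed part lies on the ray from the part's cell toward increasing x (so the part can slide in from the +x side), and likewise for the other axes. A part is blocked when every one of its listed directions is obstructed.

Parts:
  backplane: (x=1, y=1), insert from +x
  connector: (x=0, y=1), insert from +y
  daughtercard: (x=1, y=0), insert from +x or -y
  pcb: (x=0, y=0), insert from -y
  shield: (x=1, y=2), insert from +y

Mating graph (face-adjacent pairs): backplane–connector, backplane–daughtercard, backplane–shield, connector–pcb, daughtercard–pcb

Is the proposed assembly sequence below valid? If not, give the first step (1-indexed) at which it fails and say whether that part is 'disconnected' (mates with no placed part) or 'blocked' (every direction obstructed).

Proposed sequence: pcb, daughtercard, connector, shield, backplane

1. pcb@(0, 0) [-y clear] — {pcb}
2. daughtercard@(1, 0) [+x clear] — {daughtercard, pcb}
3. connector@(0, 1) [+y clear] — {connector, daughtercard, pcb}
4. shield@(1, 2) — no placed neighbour ⇒ disconnected

Invalid at step 4 (disconnected)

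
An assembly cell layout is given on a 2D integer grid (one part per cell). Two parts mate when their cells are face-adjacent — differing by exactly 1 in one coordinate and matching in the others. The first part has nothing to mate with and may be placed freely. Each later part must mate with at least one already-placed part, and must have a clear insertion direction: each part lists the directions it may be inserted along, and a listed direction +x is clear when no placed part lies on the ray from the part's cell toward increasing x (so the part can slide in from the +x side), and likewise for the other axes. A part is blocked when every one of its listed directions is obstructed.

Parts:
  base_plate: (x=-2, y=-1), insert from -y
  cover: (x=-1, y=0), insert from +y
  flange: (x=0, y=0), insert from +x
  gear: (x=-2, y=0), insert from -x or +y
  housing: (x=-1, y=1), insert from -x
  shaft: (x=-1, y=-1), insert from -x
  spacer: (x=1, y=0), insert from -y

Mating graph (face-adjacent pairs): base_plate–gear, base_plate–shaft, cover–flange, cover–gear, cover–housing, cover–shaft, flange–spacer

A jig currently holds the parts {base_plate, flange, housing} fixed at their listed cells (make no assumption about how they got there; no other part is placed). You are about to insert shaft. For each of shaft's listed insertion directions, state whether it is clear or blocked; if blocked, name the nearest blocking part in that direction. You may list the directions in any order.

-x: nearest on ray is base_plate@(-2, -1) ⇒ blocked

-x: blocked by base_plate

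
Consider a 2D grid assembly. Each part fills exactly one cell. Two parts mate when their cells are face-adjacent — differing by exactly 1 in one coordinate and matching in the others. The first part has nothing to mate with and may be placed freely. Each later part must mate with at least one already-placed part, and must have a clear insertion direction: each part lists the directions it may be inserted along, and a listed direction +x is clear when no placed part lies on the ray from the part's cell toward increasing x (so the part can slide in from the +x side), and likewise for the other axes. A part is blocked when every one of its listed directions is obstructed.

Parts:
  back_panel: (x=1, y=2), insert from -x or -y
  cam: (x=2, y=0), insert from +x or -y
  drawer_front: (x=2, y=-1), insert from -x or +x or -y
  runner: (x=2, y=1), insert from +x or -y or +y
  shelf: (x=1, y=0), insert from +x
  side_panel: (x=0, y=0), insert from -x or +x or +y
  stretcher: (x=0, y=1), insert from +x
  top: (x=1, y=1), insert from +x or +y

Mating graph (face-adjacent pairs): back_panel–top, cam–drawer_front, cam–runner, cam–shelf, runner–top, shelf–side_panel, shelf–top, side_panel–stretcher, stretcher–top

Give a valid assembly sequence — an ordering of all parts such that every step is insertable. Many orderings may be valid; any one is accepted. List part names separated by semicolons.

side_panel; shelf; cam; drawer_front; stretcher; runner; top; back_panel

1. side_panel@(0, 0) [-x clear] — {side_panel}
2. shelf@(1, 0) [+x clear] — {shelf, side_panel}
3. cam@(2, 0) [+x clear] — {cam, shelf, side_panel}
4. drawer_front@(2, -1) [-x clear] — {cam, drawer_front, shelf, side_panel}
5. stretcher@(0, 1) [+x clear] — {cam, drawer_front, shelf, side_panel, stretcher}
6. runner@(2, 1) [+x clear] — {cam, drawer_front, runner, shelf, side_panel, stretcher}
7. top@(1, 1) [+y clear] — {cam, drawer_front, runner, shelf, side_panel, stretcher, top}
8. back_panel@(1, 2) [-x clear] — {back_panel, cam, drawer_front, runner, shelf, side_panel, stretcher, top}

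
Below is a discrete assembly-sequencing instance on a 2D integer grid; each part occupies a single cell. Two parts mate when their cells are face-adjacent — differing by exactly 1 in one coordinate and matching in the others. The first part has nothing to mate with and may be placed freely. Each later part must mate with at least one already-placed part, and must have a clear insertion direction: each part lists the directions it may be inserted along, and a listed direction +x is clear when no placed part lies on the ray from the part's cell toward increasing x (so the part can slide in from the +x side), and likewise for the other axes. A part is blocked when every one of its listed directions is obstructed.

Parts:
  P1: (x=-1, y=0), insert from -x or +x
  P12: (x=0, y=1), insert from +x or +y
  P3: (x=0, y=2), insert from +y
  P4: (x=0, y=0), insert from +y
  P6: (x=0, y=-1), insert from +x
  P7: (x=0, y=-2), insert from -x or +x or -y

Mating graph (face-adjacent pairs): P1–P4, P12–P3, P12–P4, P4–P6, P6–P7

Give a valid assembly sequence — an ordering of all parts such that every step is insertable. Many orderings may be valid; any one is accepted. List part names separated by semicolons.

1. P1@(-1, 0) [-x clear] — {P1}
2. P4@(0, 0) [+y clear] — {P1, P4}
3. P12@(0, 1) [+x clear] — {P1, P12, P4}
4. P3@(0, 2) [+y clear] — {P1, P12, P3, P4}
5. P6@(0, -1) [+x clear] — {P1, P12, P3, P4, P6}
6. P7@(0, -2) [-x clear] — {P1, P12, P3, P4, P6, P7}

P1; P4; P12; P3; P6; P7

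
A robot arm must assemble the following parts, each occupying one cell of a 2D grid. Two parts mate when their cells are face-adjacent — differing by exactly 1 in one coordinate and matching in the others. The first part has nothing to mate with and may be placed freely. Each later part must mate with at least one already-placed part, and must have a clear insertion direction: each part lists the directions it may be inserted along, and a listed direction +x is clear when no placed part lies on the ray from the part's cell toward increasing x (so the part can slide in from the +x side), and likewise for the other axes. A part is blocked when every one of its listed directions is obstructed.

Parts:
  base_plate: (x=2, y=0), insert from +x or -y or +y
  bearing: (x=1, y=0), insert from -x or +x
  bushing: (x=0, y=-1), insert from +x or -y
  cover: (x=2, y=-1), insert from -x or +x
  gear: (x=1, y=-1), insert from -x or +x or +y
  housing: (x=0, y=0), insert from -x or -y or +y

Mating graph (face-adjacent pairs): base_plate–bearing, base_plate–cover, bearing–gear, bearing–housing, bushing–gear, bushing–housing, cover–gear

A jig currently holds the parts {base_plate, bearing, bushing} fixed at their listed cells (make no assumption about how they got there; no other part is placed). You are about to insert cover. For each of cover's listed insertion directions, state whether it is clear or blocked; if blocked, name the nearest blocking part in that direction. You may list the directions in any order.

-x: nearest on ray is bushing@(0, -1) ⇒ blocked
+x: ray from cover(2, -1) has no placed part ⇒ clear

+x: clear; -x: blocked by bushing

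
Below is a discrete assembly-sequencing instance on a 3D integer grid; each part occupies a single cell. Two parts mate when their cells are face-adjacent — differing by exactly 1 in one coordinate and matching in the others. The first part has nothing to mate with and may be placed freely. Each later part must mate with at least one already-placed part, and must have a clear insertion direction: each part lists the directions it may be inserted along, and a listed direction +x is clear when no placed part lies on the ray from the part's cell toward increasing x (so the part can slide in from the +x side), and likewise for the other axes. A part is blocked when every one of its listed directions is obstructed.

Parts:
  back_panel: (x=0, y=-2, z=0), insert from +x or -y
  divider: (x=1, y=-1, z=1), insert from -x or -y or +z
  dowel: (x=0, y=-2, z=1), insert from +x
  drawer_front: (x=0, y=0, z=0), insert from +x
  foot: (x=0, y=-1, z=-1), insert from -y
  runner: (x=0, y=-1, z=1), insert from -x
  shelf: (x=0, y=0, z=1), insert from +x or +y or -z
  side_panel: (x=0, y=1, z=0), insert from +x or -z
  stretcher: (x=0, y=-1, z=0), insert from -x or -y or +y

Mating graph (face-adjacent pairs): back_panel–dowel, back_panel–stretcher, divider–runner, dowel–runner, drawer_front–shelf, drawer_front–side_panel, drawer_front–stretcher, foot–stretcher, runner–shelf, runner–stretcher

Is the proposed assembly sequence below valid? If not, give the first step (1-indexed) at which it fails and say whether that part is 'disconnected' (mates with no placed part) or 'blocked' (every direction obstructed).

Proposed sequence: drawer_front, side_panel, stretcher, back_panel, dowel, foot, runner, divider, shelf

1. drawer_front@(0, 0, 0) [+x clear] — {drawer_front}
2. side_panel@(0, 1, 0) [+x clear] — {drawer_front, side_panel}
3. stretcher@(0, -1, 0) [-x clear] — {drawer_front, side_panel, stretcher}
4. back_panel@(0, -2, 0) [+x clear] — {back_panel, drawer_front, side_panel, stretcher}
5. dowel@(0, -2, 1) [+x clear] — {back_panel, dowel, drawer_front, side_panel, stretcher}
6. foot@(0, -1, -1) [-y clear] — {back_panel, dowel, drawer_front, foot, side_panel, stretcher}
7. runner@(0, -1, 1) [-x clear] — {back_panel, dowel, drawer_front, foot, runner, side_panel, stretcher}
8. divider@(1, -1, 1) [-y clear] — {back_panel, divider, dowel, drawer_front, foot, runner, side_panel, stretcher}
9. shelf@(0, 0, 1) [+x clear] — {back_panel, divider, dowel, drawer_front, foot, runner, shelf, side_panel, stretcher}

Valid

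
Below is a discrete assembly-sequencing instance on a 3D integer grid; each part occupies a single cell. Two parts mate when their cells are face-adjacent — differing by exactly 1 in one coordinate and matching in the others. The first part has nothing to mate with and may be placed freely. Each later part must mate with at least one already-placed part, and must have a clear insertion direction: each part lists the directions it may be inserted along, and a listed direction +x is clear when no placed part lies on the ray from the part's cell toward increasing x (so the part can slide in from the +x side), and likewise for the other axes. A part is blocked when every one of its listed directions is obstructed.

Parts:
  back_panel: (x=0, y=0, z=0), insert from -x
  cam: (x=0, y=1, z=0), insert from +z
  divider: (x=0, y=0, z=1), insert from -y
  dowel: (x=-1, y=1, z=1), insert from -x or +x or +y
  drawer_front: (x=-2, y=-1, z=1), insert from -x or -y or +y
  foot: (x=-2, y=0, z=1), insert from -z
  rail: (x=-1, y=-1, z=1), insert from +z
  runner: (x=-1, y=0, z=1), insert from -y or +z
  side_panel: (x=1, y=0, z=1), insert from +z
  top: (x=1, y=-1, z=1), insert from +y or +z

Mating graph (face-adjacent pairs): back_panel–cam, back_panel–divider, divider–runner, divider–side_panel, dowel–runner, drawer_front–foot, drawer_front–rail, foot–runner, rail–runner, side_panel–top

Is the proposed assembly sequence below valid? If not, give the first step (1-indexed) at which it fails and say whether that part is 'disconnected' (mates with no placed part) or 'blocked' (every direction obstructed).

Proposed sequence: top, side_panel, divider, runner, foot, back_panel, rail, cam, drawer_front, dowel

Valid

1. top@(1, -1, 1) [+y clear] — {top}
2. side_panel@(1, 0, 1) [+z clear] — {side_panel, top}
3. divider@(0, 0, 1) [-y clear] — {divider, side_panel, top}
4. runner@(-1, 0, 1) [-y clear] — {divider, runner, side_panel, top}
5. foot@(-2, 0, 1) [-z clear] — {divider, foot, runner, side_panel, top}
6. back_panel@(0, 0, 0) [-x clear] — {back_panel, divider, foot, runner, side_panel, top}
7. rail@(-1, -1, 1) [+z clear] — {back_panel, divider, foot, rail, runner, side_panel, top}
8. cam@(0, 1, 0) [+z clear] — {back_panel, cam, divider, foot, rail, runner, side_panel, top}
9. drawer_front@(-2, -1, 1) [-x clear] — {back_panel, cam, divider, drawer_front, foot, rail, runner, side_panel, top}
10. dowel@(-1, 1, 1) [-x clear] — {back_panel, cam, divider, dowel, drawer_front, foot, rail, runner, side_panel, top}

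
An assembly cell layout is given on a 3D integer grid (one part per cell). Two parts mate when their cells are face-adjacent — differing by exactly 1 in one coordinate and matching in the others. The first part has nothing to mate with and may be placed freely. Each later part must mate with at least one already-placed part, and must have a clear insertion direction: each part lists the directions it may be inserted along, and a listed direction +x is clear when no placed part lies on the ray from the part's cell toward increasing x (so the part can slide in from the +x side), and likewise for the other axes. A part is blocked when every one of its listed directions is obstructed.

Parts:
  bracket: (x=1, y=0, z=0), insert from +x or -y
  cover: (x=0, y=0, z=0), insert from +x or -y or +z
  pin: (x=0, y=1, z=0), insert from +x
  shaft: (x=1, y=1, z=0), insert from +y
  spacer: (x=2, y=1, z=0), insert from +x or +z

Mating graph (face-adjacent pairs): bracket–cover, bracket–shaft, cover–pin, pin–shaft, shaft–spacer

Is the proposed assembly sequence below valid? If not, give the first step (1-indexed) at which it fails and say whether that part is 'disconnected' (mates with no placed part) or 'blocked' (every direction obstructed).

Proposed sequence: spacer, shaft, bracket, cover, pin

Invalid at step 5 (blocked)

1. spacer@(2, 1, 0) [+x clear] — {spacer}
2. shaft@(1, 1, 0) [+y clear] — {shaft, spacer}
3. bracket@(1, 0, 0) [+x clear] — {bracket, shaft, spacer}
4. cover@(0, 0, 0) [-y clear] — {bracket, cover, shaft, spacer}
5. pin@(0, 1, 0) — +x all obstructed ⇒ blocked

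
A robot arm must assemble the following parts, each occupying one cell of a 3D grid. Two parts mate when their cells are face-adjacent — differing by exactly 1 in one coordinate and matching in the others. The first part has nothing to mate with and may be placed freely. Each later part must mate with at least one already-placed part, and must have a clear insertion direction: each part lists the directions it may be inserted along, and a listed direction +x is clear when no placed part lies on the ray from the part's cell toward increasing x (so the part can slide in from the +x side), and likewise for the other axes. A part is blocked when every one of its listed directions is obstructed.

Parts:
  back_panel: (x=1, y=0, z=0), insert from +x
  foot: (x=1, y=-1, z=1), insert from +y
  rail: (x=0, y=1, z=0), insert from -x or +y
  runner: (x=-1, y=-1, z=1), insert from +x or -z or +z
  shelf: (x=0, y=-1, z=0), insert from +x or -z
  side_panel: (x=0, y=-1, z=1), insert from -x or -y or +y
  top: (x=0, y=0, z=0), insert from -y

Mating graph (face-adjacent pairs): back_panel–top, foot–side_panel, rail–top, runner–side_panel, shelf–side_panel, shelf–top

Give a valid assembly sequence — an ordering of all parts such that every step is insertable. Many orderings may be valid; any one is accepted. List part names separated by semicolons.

1. rail@(0, 1, 0) [-x clear] — {rail}
2. top@(0, 0, 0) [-y clear] — {rail, top}
3. shelf@(0, -1, 0) [+x clear] — {rail, shelf, top}
4. side_panel@(0, -1, 1) [-x clear] — {rail, shelf, side_panel, top}
5. foot@(1, -1, 1) [+y clear] — {foot, rail, shelf, side_panel, top}
6. runner@(-1, -1, 1) [-z clear] — {foot, rail, runner, shelf, side_panel, top}
7. back_panel@(1, 0, 0) [+x clear] — {back_panel, foot, rail, runner, shelf, side_panel, top}

rail; top; shelf; side_panel; foot; runner; back_panel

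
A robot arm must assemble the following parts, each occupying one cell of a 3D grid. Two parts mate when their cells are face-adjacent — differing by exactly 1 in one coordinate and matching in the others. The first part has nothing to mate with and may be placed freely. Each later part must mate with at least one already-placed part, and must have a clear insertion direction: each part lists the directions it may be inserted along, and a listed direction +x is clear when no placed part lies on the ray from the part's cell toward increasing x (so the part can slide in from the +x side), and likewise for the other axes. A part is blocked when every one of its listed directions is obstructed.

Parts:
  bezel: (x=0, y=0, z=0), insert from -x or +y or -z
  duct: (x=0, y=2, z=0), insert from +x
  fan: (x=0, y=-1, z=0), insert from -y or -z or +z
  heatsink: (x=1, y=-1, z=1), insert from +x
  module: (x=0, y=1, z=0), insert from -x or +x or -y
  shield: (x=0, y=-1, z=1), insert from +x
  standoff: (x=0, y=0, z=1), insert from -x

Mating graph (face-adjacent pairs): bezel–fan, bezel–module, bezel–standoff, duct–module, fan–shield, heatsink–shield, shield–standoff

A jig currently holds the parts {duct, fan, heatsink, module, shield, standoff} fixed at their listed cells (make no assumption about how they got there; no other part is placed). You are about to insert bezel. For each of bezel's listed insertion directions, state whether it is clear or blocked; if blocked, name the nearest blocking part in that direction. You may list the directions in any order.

+y: blocked by module; -x: clear; -z: clear

-x: ray from bezel(0, 0, 0) has no placed part ⇒ clear
+y: nearest on ray is module@(0, 1, 0) ⇒ blocked
-z: ray from bezel(0, 0, 0) has no placed part ⇒ clear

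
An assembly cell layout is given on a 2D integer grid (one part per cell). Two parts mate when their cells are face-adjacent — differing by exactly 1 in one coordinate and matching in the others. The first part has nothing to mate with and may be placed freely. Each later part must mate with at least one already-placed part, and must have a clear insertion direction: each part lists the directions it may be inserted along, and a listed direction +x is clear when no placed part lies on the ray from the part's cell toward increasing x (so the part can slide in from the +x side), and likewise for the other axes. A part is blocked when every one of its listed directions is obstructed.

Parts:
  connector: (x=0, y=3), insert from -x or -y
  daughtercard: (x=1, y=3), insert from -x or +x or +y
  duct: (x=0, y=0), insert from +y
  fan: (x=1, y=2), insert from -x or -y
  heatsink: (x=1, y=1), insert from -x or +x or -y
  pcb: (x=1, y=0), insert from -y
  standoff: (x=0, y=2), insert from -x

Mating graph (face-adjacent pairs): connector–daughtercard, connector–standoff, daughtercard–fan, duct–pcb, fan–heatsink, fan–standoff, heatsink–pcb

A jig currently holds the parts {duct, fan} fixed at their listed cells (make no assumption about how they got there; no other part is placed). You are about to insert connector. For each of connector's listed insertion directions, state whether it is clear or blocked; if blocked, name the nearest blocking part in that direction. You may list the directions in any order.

-x: ray from connector(0, 3) has no placed part ⇒ clear
-y: nearest on ray is duct@(0, 0) ⇒ blocked

-x: clear; -y: blocked by duct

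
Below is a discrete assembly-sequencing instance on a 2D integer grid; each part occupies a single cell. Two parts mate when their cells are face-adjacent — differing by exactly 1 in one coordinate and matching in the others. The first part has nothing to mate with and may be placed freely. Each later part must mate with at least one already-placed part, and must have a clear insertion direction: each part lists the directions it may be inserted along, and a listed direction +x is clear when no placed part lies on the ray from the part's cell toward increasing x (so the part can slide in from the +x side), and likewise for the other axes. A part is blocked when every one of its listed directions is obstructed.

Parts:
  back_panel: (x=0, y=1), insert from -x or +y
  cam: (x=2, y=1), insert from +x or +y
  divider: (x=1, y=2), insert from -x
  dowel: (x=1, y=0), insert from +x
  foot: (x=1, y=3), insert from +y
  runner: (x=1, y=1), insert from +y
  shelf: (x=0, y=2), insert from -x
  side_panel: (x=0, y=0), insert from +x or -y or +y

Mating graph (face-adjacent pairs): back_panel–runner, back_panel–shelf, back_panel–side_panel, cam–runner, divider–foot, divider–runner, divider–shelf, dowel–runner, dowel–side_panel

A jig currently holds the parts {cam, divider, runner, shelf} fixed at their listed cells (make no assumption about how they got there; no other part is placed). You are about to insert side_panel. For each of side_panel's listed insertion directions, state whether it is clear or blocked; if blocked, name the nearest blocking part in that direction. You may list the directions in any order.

+x: ray from side_panel(0, 0) has no placed part ⇒ clear
-y: ray from side_panel(0, 0) has no placed part ⇒ clear
+y: nearest on ray is shelf@(0, 2) ⇒ blocked

+x: clear; +y: blocked by shelf; -y: clear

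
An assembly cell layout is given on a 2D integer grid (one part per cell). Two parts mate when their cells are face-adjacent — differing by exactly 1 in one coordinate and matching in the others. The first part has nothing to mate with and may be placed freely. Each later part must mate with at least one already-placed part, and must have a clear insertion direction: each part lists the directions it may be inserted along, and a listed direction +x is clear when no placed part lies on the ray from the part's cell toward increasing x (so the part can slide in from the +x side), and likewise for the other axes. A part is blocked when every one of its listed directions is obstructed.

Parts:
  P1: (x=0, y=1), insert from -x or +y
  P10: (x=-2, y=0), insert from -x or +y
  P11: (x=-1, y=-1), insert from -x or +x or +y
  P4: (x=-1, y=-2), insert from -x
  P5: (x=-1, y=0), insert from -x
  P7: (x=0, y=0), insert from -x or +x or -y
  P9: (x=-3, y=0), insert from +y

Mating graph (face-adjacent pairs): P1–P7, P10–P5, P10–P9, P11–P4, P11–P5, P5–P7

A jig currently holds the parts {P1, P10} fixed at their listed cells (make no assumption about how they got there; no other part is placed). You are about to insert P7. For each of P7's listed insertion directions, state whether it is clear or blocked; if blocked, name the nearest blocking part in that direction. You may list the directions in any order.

-x: nearest on ray is P10@(-2, 0) ⇒ blocked
+x: ray from P7(0, 0) has no placed part ⇒ clear
-y: ray from P7(0, 0) has no placed part ⇒ clear

+x: clear; -x: blocked by P10; -y: clear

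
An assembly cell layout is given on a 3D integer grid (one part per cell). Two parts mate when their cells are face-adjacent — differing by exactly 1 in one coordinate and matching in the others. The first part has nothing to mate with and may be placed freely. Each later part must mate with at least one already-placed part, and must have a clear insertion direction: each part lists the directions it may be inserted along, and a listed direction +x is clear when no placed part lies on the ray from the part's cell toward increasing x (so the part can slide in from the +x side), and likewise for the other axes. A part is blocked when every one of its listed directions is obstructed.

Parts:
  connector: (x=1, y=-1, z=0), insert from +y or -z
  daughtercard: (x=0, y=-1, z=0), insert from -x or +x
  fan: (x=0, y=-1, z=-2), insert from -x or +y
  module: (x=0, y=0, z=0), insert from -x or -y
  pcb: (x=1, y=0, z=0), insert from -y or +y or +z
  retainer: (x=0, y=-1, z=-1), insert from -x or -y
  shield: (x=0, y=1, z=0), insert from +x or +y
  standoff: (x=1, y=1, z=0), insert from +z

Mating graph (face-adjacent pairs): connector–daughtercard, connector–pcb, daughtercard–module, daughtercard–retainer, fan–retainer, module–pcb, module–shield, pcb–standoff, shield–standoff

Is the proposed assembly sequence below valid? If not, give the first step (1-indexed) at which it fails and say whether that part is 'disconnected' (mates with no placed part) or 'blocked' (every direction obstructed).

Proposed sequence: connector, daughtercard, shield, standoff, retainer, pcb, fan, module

1. connector@(1, -1, 0) [+y clear] — {connector}
2. daughtercard@(0, -1, 0) [-x clear] — {connector, daughtercard}
3. shield@(0, 1, 0) — no placed neighbour ⇒ disconnected

Invalid at step 3 (disconnected)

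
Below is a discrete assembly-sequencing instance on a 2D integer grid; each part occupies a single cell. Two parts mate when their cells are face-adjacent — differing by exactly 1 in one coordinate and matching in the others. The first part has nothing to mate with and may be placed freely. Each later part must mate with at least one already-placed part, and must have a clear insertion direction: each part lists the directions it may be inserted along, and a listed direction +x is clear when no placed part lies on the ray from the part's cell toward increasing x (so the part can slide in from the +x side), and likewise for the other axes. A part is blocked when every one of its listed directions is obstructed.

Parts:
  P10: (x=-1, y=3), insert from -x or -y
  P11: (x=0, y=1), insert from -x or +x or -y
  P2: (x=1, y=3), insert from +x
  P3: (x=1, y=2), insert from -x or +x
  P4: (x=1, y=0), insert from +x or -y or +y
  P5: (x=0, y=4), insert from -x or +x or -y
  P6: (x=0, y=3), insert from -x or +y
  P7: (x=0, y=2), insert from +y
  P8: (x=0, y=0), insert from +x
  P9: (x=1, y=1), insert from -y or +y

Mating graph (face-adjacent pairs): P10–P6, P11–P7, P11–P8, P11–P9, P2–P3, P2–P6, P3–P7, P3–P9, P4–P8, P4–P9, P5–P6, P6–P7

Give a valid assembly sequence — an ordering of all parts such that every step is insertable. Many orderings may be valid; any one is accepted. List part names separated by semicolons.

1. P7@(0, 2) [+y clear] — {P7}
2. P6@(0, 3) [-x clear] — {P6, P7}
3. P10@(-1, 3) [-x clear] — {P10, P6, P7}
4. P11@(0, 1) [-x clear] — {P10, P11, P6, P7}
5. P8@(0, 0) [+x clear] — {P10, P11, P6, P7, P8}
6. P9@(1, 1) [-y clear] — {P10, P11, P6, P7, P8, P9}
7. P5@(0, 4) [-x clear] — {P10, P11, P5, P6, P7, P8, P9}
8. P2@(1, 3) [+x clear] — {P10, P11, P2, P5, P6, P7, P8, P9}
9. P3@(1, 2) [+x clear] — {P10, P11, P2, P3, P5, P6, P7, P8, P9}
10. P4@(1, 0) [+x clear] — {P10, P11, P2, P3, P4, P5, P6, P7, P8, P9}

P7; P6; P10; P11; P8; P9; P5; P2; P3; P4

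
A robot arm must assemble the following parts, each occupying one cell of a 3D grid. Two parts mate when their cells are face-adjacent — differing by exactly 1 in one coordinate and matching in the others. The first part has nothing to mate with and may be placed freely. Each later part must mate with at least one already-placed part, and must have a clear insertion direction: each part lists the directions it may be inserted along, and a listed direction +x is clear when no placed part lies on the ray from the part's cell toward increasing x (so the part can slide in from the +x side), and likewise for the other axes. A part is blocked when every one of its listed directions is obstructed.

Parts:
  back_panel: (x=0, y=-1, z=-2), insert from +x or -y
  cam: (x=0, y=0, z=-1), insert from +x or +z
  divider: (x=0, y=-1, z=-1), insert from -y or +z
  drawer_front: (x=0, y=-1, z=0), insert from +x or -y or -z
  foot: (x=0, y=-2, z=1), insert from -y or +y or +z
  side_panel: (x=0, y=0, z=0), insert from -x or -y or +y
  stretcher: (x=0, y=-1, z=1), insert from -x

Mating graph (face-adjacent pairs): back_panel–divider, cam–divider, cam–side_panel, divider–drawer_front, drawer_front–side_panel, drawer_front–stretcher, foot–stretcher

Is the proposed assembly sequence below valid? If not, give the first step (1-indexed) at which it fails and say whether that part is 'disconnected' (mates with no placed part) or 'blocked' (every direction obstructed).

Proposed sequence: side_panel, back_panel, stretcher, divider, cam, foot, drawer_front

1. side_panel@(0, 0, 0) [-x clear] — {side_panel}
2. back_panel@(0, -1, -2) — no placed neighbour ⇒ disconnected

Invalid at step 2 (disconnected)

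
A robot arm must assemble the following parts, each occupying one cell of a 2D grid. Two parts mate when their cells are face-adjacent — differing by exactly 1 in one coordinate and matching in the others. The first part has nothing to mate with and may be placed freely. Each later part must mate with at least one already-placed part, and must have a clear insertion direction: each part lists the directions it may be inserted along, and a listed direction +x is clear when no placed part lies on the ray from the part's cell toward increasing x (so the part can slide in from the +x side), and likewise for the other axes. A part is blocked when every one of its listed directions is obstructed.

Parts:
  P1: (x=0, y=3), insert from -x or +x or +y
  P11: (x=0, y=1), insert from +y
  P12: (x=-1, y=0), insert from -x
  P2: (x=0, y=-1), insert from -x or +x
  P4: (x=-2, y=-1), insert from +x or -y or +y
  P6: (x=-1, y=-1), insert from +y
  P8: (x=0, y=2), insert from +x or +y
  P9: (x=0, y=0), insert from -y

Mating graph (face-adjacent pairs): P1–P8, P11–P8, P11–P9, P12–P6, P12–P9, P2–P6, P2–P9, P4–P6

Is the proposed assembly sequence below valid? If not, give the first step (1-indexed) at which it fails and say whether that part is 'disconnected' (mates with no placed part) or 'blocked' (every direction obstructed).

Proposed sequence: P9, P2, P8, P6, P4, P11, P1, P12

1. P9@(0, 0) [-y clear] — {P9}
2. P2@(0, -1) [-x clear] — {P2, P9}
3. P8@(0, 2) — no placed neighbour ⇒ disconnected

Invalid at step 3 (disconnected)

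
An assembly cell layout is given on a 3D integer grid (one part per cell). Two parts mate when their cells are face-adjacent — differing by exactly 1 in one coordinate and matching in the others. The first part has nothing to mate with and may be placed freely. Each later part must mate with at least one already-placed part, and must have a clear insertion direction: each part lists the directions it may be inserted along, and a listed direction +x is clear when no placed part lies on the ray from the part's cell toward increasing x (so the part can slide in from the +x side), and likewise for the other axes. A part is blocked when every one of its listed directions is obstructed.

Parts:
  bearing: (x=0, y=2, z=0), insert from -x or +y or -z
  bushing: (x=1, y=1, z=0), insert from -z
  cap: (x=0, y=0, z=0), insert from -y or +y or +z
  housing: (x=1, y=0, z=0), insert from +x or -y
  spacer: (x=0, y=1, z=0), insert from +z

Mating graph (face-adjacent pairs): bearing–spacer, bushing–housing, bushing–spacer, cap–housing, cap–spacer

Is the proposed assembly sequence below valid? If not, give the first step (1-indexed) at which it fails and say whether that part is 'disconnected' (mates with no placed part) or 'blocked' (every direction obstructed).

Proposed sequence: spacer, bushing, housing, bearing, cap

Valid

1. spacer@(0, 1, 0) [+z clear] — {spacer}
2. bushing@(1, 1, 0) [-z clear] — {bushing, spacer}
3. housing@(1, 0, 0) [+x clear] — {bushing, housing, spacer}
4. bearing@(0, 2, 0) [-x clear] — {bearing, bushing, housing, spacer}
5. cap@(0, 0, 0) [-y clear] — {bearing, bushing, cap, housing, spacer}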